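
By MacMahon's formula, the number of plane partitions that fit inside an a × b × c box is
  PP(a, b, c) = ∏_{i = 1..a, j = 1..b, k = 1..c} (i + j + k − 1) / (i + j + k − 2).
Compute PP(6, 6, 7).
PP(6, 6, 7) = 29706808370096

Evaluate the triple product over i = 1..6, j = 1..6, k = 1..7. The factors are (2/1) · (3/2) · (4/3) · (5/4) · (6/5) · (7/6) · (8/7) · (3/2) · … (252 factors total). The numerators and denominators telescope so the product is an integer; carrying out the multiplication exactly gives PP(6, 6, 7) = 29706808370096.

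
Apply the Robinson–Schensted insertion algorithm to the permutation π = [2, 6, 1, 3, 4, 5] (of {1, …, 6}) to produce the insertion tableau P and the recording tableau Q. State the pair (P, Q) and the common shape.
P = [1, 3, 4, 5] / [2, 6];  Q = [1, 2, 5, 6] / [3, 4];  common shape = (4, 2)

Row-insert the values π_1, π_2, … into P one at a time, bumping the leftmost entry strictly greater than the inserted value down to the next row. The recording tableau Q records, in position (i, j), the step at which that cell was added to P.
  Insert 2 (step 1): P = [2];  Q = [1]
  Insert 6 (step 2): P = [2, 6];  Q = [1, 2]
  Insert 1 (step 3): P = [1, 6] / [2];  Q = [1, 2] / [3]
  Insert 3 (step 4): P = [1, 3] / [2, 6];  Q = [1, 2] / [3, 4]
  Insert 4 (step 5): P = [1, 3, 4] / [2, 6];  Q = [1, 2, 5] / [3, 4]
  Insert 5 (step 6): P = [1, 3, 4, 5] / [2, 6];  Q = [1, 2, 5, 6] / [3, 4]
Final shape: (4, 2).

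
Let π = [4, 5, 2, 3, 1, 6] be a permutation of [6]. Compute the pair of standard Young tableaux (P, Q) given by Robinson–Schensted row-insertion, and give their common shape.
P = [1, 3, 6] / [2, 5] / [4];  Q = [1, 2, 6] / [3, 4] / [5];  common shape = (3, 2, 1)

Row-insert the values π_1, π_2, … into P one at a time, bumping the leftmost entry strictly greater than the inserted value down to the next row. The recording tableau Q records, in position (i, j), the step at which that cell was added to P.
  Insert 4 (step 1): P = [4];  Q = [1]
  Insert 5 (step 2): P = [4, 5];  Q = [1, 2]
  Insert 2 (step 3): P = [2, 5] / [4];  Q = [1, 2] / [3]
  Insert 3 (step 4): P = [2, 3] / [4, 5];  Q = [1, 2] / [3, 4]
  Insert 1 (step 5): P = [1, 3] / [2, 5] / [4];  Q = [1, 2] / [3, 4] / [5]
  Insert 6 (step 6): P = [1, 3, 6] / [2, 5] / [4];  Q = [1, 2, 6] / [3, 4] / [5]
Final shape: (3, 2, 1).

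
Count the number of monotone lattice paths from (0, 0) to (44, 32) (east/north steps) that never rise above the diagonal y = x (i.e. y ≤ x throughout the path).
Number of paths = 778726690986322239070

By the reflection principle (André's argument), the number of monotone paths to (44, 32) with n ≤ m that never go above y = x is C(76, 44) − C(76, 45) = 2695592391875730827550 − 1916865700889408588480 = 778726690986322239070.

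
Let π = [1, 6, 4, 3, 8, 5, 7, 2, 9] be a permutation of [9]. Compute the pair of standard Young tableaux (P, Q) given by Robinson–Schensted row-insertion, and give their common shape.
P = [1, 2, 5, 7, 9] / [3, 8] / [4] / [6];  Q = [1, 2, 5, 7, 9] / [3, 6] / [4] / [8];  common shape = (5, 2, 1, 1)

Row-insert the values π_1, π_2, … into P one at a time, bumping the leftmost entry strictly greater than the inserted value down to the next row. The recording tableau Q records, in position (i, j), the step at which that cell was added to P.
  Insert 1 (step 1): P = [1];  Q = [1]
  Insert 6 (step 2): P = [1, 6];  Q = [1, 2]
  Insert 4 (step 3): P = [1, 4] / [6];  Q = [1, 2] / [3]
  Insert 3 (step 4): P = [1, 3] / [4] / [6];  Q = [1, 2] / [3] / [4]
  Insert 8 (step 5): P = [1, 3, 8] / [4] / [6];  Q = [1, 2, 5] / [3] / [4]
  Insert 5 (step 6): P = [1, 3, 5] / [4, 8] / [6];  Q = [1, 2, 5] / [3, 6] / [4]
  Insert 7 (step 7): P = [1, 3, 5, 7] / [4, 8] / [6];  Q = [1, 2, 5, 7] / [3, 6] / [4]
  Insert 2 (step 8): P = [1, 2, 5, 7] / [3, 8] / [4] / [6];  Q = [1, 2, 5, 7] / [3, 6] / [4] / [8]
  Insert 9 (step 9): P = [1, 2, 5, 7, 9] / [3, 8] / [4] / [6];  Q = [1, 2, 5, 7, 9] / [3, 6] / [4] / [8]
Final shape: (5, 2, 1, 1).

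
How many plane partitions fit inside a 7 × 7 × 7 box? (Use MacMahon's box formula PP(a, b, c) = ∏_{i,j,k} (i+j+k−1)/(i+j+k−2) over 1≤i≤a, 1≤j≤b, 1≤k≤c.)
PP(7, 7, 7) = 39405996318420160

Evaluate the triple product over i = 1..7, j = 1..7, k = 1..7. The factors are (2/1) · (3/2) · (4/3) · (5/4) · (6/5) · (7/6) · (8/7) · (3/2) · … (343 factors total). The numerators and denominators telescope so the product is an integer; carrying out the multiplication exactly gives PP(7, 7, 7) = 39405996318420160.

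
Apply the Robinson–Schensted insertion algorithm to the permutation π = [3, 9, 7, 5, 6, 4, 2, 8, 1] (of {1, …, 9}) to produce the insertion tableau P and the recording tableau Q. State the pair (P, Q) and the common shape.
P = [1, 4, 6, 8] / [2] / [3] / [5] / [7] / [9];  Q = [1, 2, 5, 8] / [3] / [4] / [6] / [7] / [9];  common shape = (4, 1, 1, 1, 1, 1)

Row-insert the values π_1, π_2, … into P one at a time, bumping the leftmost entry strictly greater than the inserted value down to the next row. The recording tableau Q records, in position (i, j), the step at which that cell was added to P.
  Insert 3 (step 1): P = [3];  Q = [1]
  Insert 9 (step 2): P = [3, 9];  Q = [1, 2]
  Insert 7 (step 3): P = [3, 7] / [9];  Q = [1, 2] / [3]
  Insert 5 (step 4): P = [3, 5] / [7] / [9];  Q = [1, 2] / [3] / [4]
  Insert 6 (step 5): P = [3, 5, 6] / [7] / [9];  Q = [1, 2, 5] / [3] / [4]
  Insert 4 (step 6): P = [3, 4, 6] / [5] / [7] / [9];  Q = [1, 2, 5] / [3] / [4] / [6]
  Insert 2 (step 7): P = [2, 4, 6] / [3] / [5] / [7] / [9];  Q = [1, 2, 5] / [3] / [4] / [6] / [7]
  Insert 8 (step 8): P = [2, 4, 6, 8] / [3] / [5] / [7] / [9];  Q = [1, 2, 5, 8] / [3] / [4] / [6] / [7]
  Insert 1 (step 9): P = [1, 4, 6, 8] / [2] / [3] / [5] / [7] / [9];  Q = [1, 2, 5, 8] / [3] / [4] / [6] / [7] / [9]
Final shape: (4, 1, 1, 1, 1, 1).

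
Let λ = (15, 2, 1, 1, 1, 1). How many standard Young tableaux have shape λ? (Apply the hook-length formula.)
# SYT of shape (15, 2, 1, 1, 1, 1) = 189924

Hook-length formula: f^λ = n! / Π hook(c), product over all cells c of the Young diagram. For λ = (15, 2, 1, 1, 1, 1), n = 21 boxes. Hook lengths by row (left-to-right, top-to-bottom): [20, 15, 13, 12, 11, 10, 9, 8, 7, 6, 5, 4, 3, 2, 1]; [6, 1]; [4]; [3]; [2]; [1]. Product of hooks = 269007298560000. So f^λ = 21! / 269007298560000 = 51090942171709440000 / 269007298560000 = 189924.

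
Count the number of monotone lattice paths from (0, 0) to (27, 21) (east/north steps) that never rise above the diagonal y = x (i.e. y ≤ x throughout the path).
Number of paths = 5578559816632

By the reflection principle (André's argument), the number of monotone paths to (27, 21) with n ≤ m that never go above y = x is C(48, 27) − C(48, 28) = 22314239266528 − 16735679449896 = 5578559816632.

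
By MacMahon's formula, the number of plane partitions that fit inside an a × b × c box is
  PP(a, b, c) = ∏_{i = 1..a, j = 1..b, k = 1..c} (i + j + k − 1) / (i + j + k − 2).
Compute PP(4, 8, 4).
PP(4, 8, 4) = 184225041

Evaluate the triple product over i = 1..4, j = 1..8, k = 1..4. The factors are (2/1) · (3/2) · (4/3) · (5/4) · (3/2) · (4/3) · (5/4) · (6/5) · … (128 factors total). The numerators and denominators telescope so the product is an integer; carrying out the multiplication exactly gives PP(4, 8, 4) = 184225041.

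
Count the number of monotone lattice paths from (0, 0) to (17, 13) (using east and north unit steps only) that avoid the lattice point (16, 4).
Number of paths = 119711400

Total paths from (0, 0) to (17, 13): C(30, 17) = 119759850. Paths through (16, 4): (paths (0, 0) → (16, 4)) × (paths (16, 4) → (17, 13)) = C(20, 16) · C(10, 1) = 4845 · 10 = 48450. Avoidance count = 119759850 − 48450 = 119711400.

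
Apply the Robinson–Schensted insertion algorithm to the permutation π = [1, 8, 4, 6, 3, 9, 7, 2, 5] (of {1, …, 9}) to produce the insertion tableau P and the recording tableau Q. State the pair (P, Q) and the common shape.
P = [1, 2, 5, 7] / [3, 6] / [4, 9] / [8];  Q = [1, 2, 4, 6] / [3, 7] / [5, 9] / [8];  common shape = (4, 2, 2, 1)

Row-insert the values π_1, π_2, … into P one at a time, bumping the leftmost entry strictly greater than the inserted value down to the next row. The recording tableau Q records, in position (i, j), the step at which that cell was added to P.
  Insert 1 (step 1): P = [1];  Q = [1]
  Insert 8 (step 2): P = [1, 8];  Q = [1, 2]
  Insert 4 (step 3): P = [1, 4] / [8];  Q = [1, 2] / [3]
  Insert 6 (step 4): P = [1, 4, 6] / [8];  Q = [1, 2, 4] / [3]
  Insert 3 (step 5): P = [1, 3, 6] / [4] / [8];  Q = [1, 2, 4] / [3] / [5]
  Insert 9 (step 6): P = [1, 3, 6, 9] / [4] / [8];  Q = [1, 2, 4, 6] / [3] / [5]
  Insert 7 (step 7): P = [1, 3, 6, 7] / [4, 9] / [8];  Q = [1, 2, 4, 6] / [3, 7] / [5]
  Insert 2 (step 8): P = [1, 2, 6, 7] / [3, 9] / [4] / [8];  Q = [1, 2, 4, 6] / [3, 7] / [5] / [8]
  Insert 5 (step 9): P = [1, 2, 5, 7] / [3, 6] / [4, 9] / [8];  Q = [1, 2, 4, 6] / [3, 7] / [5, 9] / [8]
Final shape: (4, 2, 2, 1).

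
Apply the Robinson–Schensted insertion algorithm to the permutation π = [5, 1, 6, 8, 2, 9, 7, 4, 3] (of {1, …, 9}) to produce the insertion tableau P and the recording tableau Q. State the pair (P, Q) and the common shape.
P = [1, 2, 3, 9] / [4, 6, 7] / [5] / [8];  Q = [1, 3, 4, 6] / [2, 5, 7] / [8] / [9];  common shape = (4, 3, 1, 1)

Row-insert the values π_1, π_2, … into P one at a time, bumping the leftmost entry strictly greater than the inserted value down to the next row. The recording tableau Q records, in position (i, j), the step at which that cell was added to P.
  Insert 5 (step 1): P = [5];  Q = [1]
  Insert 1 (step 2): P = [1] / [5];  Q = [1] / [2]
  Insert 6 (step 3): P = [1, 6] / [5];  Q = [1, 3] / [2]
  Insert 8 (step 4): P = [1, 6, 8] / [5];  Q = [1, 3, 4] / [2]
  Insert 2 (step 5): P = [1, 2, 8] / [5, 6];  Q = [1, 3, 4] / [2, 5]
  Insert 9 (step 6): P = [1, 2, 8, 9] / [5, 6];  Q = [1, 3, 4, 6] / [2, 5]
  Insert 7 (step 7): P = [1, 2, 7, 9] / [5, 6, 8];  Q = [1, 3, 4, 6] / [2, 5, 7]
  Insert 4 (step 8): P = [1, 2, 4, 9] / [5, 6, 7] / [8];  Q = [1, 3, 4, 6] / [2, 5, 7] / [8]
  Insert 3 (step 9): P = [1, 2, 3, 9] / [4, 6, 7] / [5] / [8];  Q = [1, 3, 4, 6] / [2, 5, 7] / [8] / [9]
Final shape: (4, 3, 1, 1).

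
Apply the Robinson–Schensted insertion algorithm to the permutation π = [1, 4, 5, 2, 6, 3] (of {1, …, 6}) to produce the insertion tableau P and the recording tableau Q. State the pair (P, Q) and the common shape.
P = [1, 2, 3, 6] / [4, 5];  Q = [1, 2, 3, 5] / [4, 6];  common shape = (4, 2)

Row-insert the values π_1, π_2, … into P one at a time, bumping the leftmost entry strictly greater than the inserted value down to the next row. The recording tableau Q records, in position (i, j), the step at which that cell was added to P.
  Insert 1 (step 1): P = [1];  Q = [1]
  Insert 4 (step 2): P = [1, 4];  Q = [1, 2]
  Insert 5 (step 3): P = [1, 4, 5];  Q = [1, 2, 3]
  Insert 2 (step 4): P = [1, 2, 5] / [4];  Q = [1, 2, 3] / [4]
  Insert 6 (step 5): P = [1, 2, 5, 6] / [4];  Q = [1, 2, 3, 5] / [4]
  Insert 3 (step 6): P = [1, 2, 3, 6] / [4, 5];  Q = [1, 2, 3, 5] / [4, 6]
Final shape: (4, 2).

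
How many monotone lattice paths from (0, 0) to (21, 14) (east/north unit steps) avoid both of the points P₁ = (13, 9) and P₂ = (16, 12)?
Number of paths = 1249839405

Inclusion–exclusion. Total paths: C(35, 21) = 2319959400. Through P₁: C(22, 13)·C(13, 8) = 640179540. Through P₂: C(28, 16)·C(7, 5) = 638856855. Since P₁ is strictly southwest of P₂, a monotone path through both must visit P₁ then P₂; paths through both = C(22, 13)·C(6, 3)·C(7, 5) = 208916400. Avoid both = 2319959400 − 640179540 − 638856855 + 208916400 = 1249839405.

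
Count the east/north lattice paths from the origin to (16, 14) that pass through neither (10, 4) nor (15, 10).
Number of paths = 123375177

Inclusion–exclusion. Total paths: C(30, 16) = 145422675. Through P₁: C(14, 10)·C(16, 6) = 8016008. Through P₂: C(25, 15)·C(5, 1) = 16343800. Since P₁ is strictly southwest of P₂, a monotone path through both must visit P₁ then P₂; paths through both = C(14, 10)·C(11, 5)·C(5, 1) = 2312310. Avoid both = 145422675 − 8016008 − 16343800 + 2312310 = 123375177.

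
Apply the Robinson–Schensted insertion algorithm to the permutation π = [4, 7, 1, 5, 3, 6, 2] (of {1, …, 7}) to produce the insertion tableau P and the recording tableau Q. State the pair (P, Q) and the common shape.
P = [1, 2, 6] / [3, 5] / [4] / [7];  Q = [1, 2, 6] / [3, 4] / [5] / [7];  common shape = (3, 2, 1, 1)

Row-insert the values π_1, π_2, … into P one at a time, bumping the leftmost entry strictly greater than the inserted value down to the next row. The recording tableau Q records, in position (i, j), the step at which that cell was added to P.
  Insert 4 (step 1): P = [4];  Q = [1]
  Insert 7 (step 2): P = [4, 7];  Q = [1, 2]
  Insert 1 (step 3): P = [1, 7] / [4];  Q = [1, 2] / [3]
  Insert 5 (step 4): P = [1, 5] / [4, 7];  Q = [1, 2] / [3, 4]
  Insert 3 (step 5): P = [1, 3] / [4, 5] / [7];  Q = [1, 2] / [3, 4] / [5]
  Insert 6 (step 6): P = [1, 3, 6] / [4, 5] / [7];  Q = [1, 2, 6] / [3, 4] / [5]
  Insert 2 (step 7): P = [1, 2, 6] / [3, 5] / [4] / [7];  Q = [1, 2, 6] / [3, 4] / [5] / [7]
Final shape: (3, 2, 1, 1).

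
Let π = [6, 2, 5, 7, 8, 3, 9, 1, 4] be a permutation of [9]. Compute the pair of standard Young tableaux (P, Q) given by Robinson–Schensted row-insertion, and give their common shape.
P = [1, 3, 4, 8, 9] / [2, 7] / [5] / [6];  Q = [1, 3, 4, 5, 7] / [2, 9] / [6] / [8];  common shape = (5, 2, 1, 1)

Row-insert the values π_1, π_2, … into P one at a time, bumping the leftmost entry strictly greater than the inserted value down to the next row. The recording tableau Q records, in position (i, j), the step at which that cell was added to P.
  Insert 6 (step 1): P = [6];  Q = [1]
  Insert 2 (step 2): P = [2] / [6];  Q = [1] / [2]
  Insert 5 (step 3): P = [2, 5] / [6];  Q = [1, 3] / [2]
  Insert 7 (step 4): P = [2, 5, 7] / [6];  Q = [1, 3, 4] / [2]
  Insert 8 (step 5): P = [2, 5, 7, 8] / [6];  Q = [1, 3, 4, 5] / [2]
  Insert 3 (step 6): P = [2, 3, 7, 8] / [5] / [6];  Q = [1, 3, 4, 5] / [2] / [6]
  Insert 9 (step 7): P = [2, 3, 7, 8, 9] / [5] / [6];  Q = [1, 3, 4, 5, 7] / [2] / [6]
  Insert 1 (step 8): P = [1, 3, 7, 8, 9] / [2] / [5] / [6];  Q = [1, 3, 4, 5, 7] / [2] / [6] / [8]
  Insert 4 (step 9): P = [1, 3, 4, 8, 9] / [2, 7] / [5] / [6];  Q = [1, 3, 4, 5, 7] / [2, 9] / [6] / [8]
Final shape: (5, 2, 1, 1).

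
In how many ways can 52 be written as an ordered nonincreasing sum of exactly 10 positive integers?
p(52, 10 parts) = 22367

Partitions of n into exactly k parts are in bijection with partitions of n − k into at most k parts (subtract 1 from each part). So p(52, exactly 10) = p(42, parts ≤ 10). Computing via the recurrence p(m, j) = p(m, j−1) + p(m−j, j) gives 22367.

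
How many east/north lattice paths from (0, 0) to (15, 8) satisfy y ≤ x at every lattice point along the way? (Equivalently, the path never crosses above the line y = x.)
Number of paths = 245157

By the reflection principle (André's argument), the number of monotone paths to (15, 8) with n ≤ m that never go above y = x is C(23, 15) − C(23, 16) = 490314 − 245157 = 245157.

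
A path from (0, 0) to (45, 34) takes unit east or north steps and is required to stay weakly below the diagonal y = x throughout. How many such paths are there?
Number of paths = 6608222917372422478860

By the reflection principle (André's argument), the number of monotone paths to (45, 34) with n ≤ m that never go above y = x is C(79, 45) − C(79, 46) = 25331521183260952835630 − 18723298265888530356770 = 6608222917372422478860.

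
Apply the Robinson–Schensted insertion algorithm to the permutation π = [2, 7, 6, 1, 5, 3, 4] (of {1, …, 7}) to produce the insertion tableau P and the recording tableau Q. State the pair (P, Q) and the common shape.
P = [1, 3, 4] / [2, 5] / [6] / [7];  Q = [1, 2, 7] / [3, 5] / [4] / [6];  common shape = (3, 2, 1, 1)

Row-insert the values π_1, π_2, … into P one at a time, bumping the leftmost entry strictly greater than the inserted value down to the next row. The recording tableau Q records, in position (i, j), the step at which that cell was added to P.
  Insert 2 (step 1): P = [2];  Q = [1]
  Insert 7 (step 2): P = [2, 7];  Q = [1, 2]
  Insert 6 (step 3): P = [2, 6] / [7];  Q = [1, 2] / [3]
  Insert 1 (step 4): P = [1, 6] / [2] / [7];  Q = [1, 2] / [3] / [4]
  Insert 5 (step 5): P = [1, 5] / [2, 6] / [7];  Q = [1, 2] / [3, 5] / [4]
  Insert 3 (step 6): P = [1, 3] / [2, 5] / [6] / [7];  Q = [1, 2] / [3, 5] / [4] / [6]
  Insert 4 (step 7): P = [1, 3, 4] / [2, 5] / [6] / [7];  Q = [1, 2, 7] / [3, 5] / [4] / [6]
Final shape: (3, 2, 1, 1).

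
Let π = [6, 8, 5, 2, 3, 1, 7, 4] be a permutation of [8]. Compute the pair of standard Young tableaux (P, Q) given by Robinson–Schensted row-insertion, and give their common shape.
P = [1, 3, 4] / [2, 7] / [5, 8] / [6];  Q = [1, 2, 7] / [3, 5] / [4, 8] / [6];  common shape = (3, 2, 2, 1)

Row-insert the values π_1, π_2, … into P one at a time, bumping the leftmost entry strictly greater than the inserted value down to the next row. The recording tableau Q records, in position (i, j), the step at which that cell was added to P.
  Insert 6 (step 1): P = [6];  Q = [1]
  Insert 8 (step 2): P = [6, 8];  Q = [1, 2]
  Insert 5 (step 3): P = [5, 8] / [6];  Q = [1, 2] / [3]
  Insert 2 (step 4): P = [2, 8] / [5] / [6];  Q = [1, 2] / [3] / [4]
  Insert 3 (step 5): P = [2, 3] / [5, 8] / [6];  Q = [1, 2] / [3, 5] / [4]
  Insert 1 (step 6): P = [1, 3] / [2, 8] / [5] / [6];  Q = [1, 2] / [3, 5] / [4] / [6]
  Insert 7 (step 7): P = [1, 3, 7] / [2, 8] / [5] / [6];  Q = [1, 2, 7] / [3, 5] / [4] / [6]
  Insert 4 (step 8): P = [1, 3, 4] / [2, 7] / [5, 8] / [6];  Q = [1, 2, 7] / [3, 5] / [4, 8] / [6]
Final shape: (3, 2, 2, 1).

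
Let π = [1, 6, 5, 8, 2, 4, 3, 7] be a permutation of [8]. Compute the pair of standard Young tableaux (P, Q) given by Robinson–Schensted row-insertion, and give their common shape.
P = [1, 2, 3, 7] / [4, 8] / [5] / [6];  Q = [1, 2, 4, 8] / [3, 6] / [5] / [7];  common shape = (4, 2, 1, 1)

Row-insert the values π_1, π_2, … into P one at a time, bumping the leftmost entry strictly greater than the inserted value down to the next row. The recording tableau Q records, in position (i, j), the step at which that cell was added to P.
  Insert 1 (step 1): P = [1];  Q = [1]
  Insert 6 (step 2): P = [1, 6];  Q = [1, 2]
  Insert 5 (step 3): P = [1, 5] / [6];  Q = [1, 2] / [3]
  Insert 8 (step 4): P = [1, 5, 8] / [6];  Q = [1, 2, 4] / [3]
  Insert 2 (step 5): P = [1, 2, 8] / [5] / [6];  Q = [1, 2, 4] / [3] / [5]
  Insert 4 (step 6): P = [1, 2, 4] / [5, 8] / [6];  Q = [1, 2, 4] / [3, 6] / [5]
  Insert 3 (step 7): P = [1, 2, 3] / [4, 8] / [5] / [6];  Q = [1, 2, 4] / [3, 6] / [5] / [7]
  Insert 7 (step 8): P = [1, 2, 3, 7] / [4, 8] / [5] / [6];  Q = [1, 2, 4, 8] / [3, 6] / [5] / [7]
Final shape: (4, 2, 1, 1).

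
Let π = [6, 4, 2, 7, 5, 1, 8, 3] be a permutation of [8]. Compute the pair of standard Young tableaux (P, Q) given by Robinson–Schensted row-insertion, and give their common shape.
P = [1, 3, 8] / [2, 5] / [4, 7] / [6];  Q = [1, 4, 7] / [2, 5] / [3, 8] / [6];  common shape = (3, 2, 2, 1)

Row-insert the values π_1, π_2, … into P one at a time, bumping the leftmost entry strictly greater than the inserted value down to the next row. The recording tableau Q records, in position (i, j), the step at which that cell was added to P.
  Insert 6 (step 1): P = [6];  Q = [1]
  Insert 4 (step 2): P = [4] / [6];  Q = [1] / [2]
  Insert 2 (step 3): P = [2] / [4] / [6];  Q = [1] / [2] / [3]
  Insert 7 (step 4): P = [2, 7] / [4] / [6];  Q = [1, 4] / [2] / [3]
  Insert 5 (step 5): P = [2, 5] / [4, 7] / [6];  Q = [1, 4] / [2, 5] / [3]
  Insert 1 (step 6): P = [1, 5] / [2, 7] / [4] / [6];  Q = [1, 4] / [2, 5] / [3] / [6]
  Insert 8 (step 7): P = [1, 5, 8] / [2, 7] / [4] / [6];  Q = [1, 4, 7] / [2, 5] / [3] / [6]
  Insert 3 (step 8): P = [1, 3, 8] / [2, 5] / [4, 7] / [6];  Q = [1, 4, 7] / [2, 5] / [3, 8] / [6]
Final shape: (3, 2, 2, 1).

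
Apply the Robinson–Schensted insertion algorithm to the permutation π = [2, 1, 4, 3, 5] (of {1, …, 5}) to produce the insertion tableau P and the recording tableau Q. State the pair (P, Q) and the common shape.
P = [1, 3, 5] / [2, 4];  Q = [1, 3, 5] / [2, 4];  common shape = (3, 2)

Row-insert the values π_1, π_2, … into P one at a time, bumping the leftmost entry strictly greater than the inserted value down to the next row. The recording tableau Q records, in position (i, j), the step at which that cell was added to P.
  Insert 2 (step 1): P = [2];  Q = [1]
  Insert 1 (step 2): P = [1] / [2];  Q = [1] / [2]
  Insert 4 (step 3): P = [1, 4] / [2];  Q = [1, 3] / [2]
  Insert 3 (step 4): P = [1, 3] / [2, 4];  Q = [1, 3] / [2, 4]
  Insert 5 (step 5): P = [1, 3, 5] / [2, 4];  Q = [1, 3, 5] / [2, 4]
Final shape: (3, 2).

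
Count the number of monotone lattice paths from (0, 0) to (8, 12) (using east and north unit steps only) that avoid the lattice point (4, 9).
Number of paths = 100945

Total paths from (0, 0) to (8, 12): C(20, 8) = 125970. Paths through (4, 9): (paths (0, 0) → (4, 9)) × (paths (4, 9) → (8, 12)) = C(13, 4) · C(7, 4) = 715 · 35 = 25025. Avoidance count = 125970 − 25025 = 100945.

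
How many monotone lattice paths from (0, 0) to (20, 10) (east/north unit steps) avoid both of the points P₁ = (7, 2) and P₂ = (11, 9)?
Number of paths = 21158575

Inclusion–exclusion. Total paths: C(30, 20) = 30045015. Through P₁: C(9, 7)·C(21, 13) = 7325640. Through P₂: C(20, 11)·C(10, 9) = 1679600. Since P₁ is strictly southwest of P₂, a monotone path through both must visit P₁ then P₂; paths through both = C(9, 7)·C(11, 4)·C(10, 9) = 118800. Avoid both = 30045015 − 7325640 − 1679600 + 118800 = 21158575.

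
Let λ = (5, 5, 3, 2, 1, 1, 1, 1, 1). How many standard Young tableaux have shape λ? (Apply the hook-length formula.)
# SYT of shape (5, 5, 3, 2, 1, 1, 1, 1, 1) = 68217600

Hook-length formula: f^λ = n! / Π hook(c), product over all cells c of the Young diagram. For λ = (5, 5, 3, 2, 1, 1, 1, 1, 1), n = 20 boxes. Hook lengths by row (left-to-right, top-to-bottom): [13, 7, 5, 3, 2]; [12, 6, 4, 2, 1]; [9, 3, 1]; [7, 1]; [5]; [4]; [3]; [2]; [1]. Product of hooks = 35663846400. So f^λ = 20! / 35663846400 = 2432902008176640000 / 35663846400 = 68217600.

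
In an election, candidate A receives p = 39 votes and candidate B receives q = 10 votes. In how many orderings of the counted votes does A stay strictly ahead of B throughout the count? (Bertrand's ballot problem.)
Strict-lead orderings = 4863609256

Total orderings of the 49 votes with 39 for A: C(49, 39) = 8217822536. By the Bertrand ballot formula (Cycle Lemma / reflection principle), the number of orderings in which A is strictly ahead of B throughout is (p − q)/(p + q) · C(p + q, p) = (39 − 10)/(39 + 10) · 8217822536 = 4863609256.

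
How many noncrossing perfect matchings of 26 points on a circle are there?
C_13 = 742900

These noncrossing handshakes are counted by the Catalan number C_n = (1/(n + 1)) · C(2n, n). For n = 13: C_13 = (1/14) · C(26, 13) = 10400600/14 = 742900.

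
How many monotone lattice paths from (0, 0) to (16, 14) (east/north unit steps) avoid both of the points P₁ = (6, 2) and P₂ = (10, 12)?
Number of paths = 109995283

Inclusion–exclusion. Total paths: C(30, 16) = 145422675. Through P₁: C(8, 6)·C(22, 10) = 18106088. Through P₂: C(22, 10)·C(8, 6) = 18106088. Since P₁ is strictly southwest of P₂, a monotone path through both must visit P₁ then P₂; paths through both = C(8, 6)·C(14, 4)·C(8, 6) = 784784. Avoid both = 145422675 − 18106088 − 18106088 + 784784 = 109995283.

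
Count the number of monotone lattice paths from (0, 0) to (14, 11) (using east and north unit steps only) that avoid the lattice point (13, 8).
Number of paths = 3643440

Total paths from (0, 0) to (14, 11): C(25, 14) = 4457400. Paths through (13, 8): (paths (0, 0) → (13, 8)) × (paths (13, 8) → (14, 11)) = C(21, 13) · C(4, 1) = 203490 · 4 = 813960. Avoidance count = 4457400 − 813960 = 3643440.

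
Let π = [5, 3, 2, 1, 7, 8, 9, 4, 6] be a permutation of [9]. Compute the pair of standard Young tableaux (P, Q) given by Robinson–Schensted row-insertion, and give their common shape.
P = [1, 4, 6, 9] / [2, 7, 8] / [3] / [5];  Q = [1, 5, 6, 7] / [2, 8, 9] / [3] / [4];  common shape = (4, 3, 1, 1)

Row-insert the values π_1, π_2, … into P one at a time, bumping the leftmost entry strictly greater than the inserted value down to the next row. The recording tableau Q records, in position (i, j), the step at which that cell was added to P.
  Insert 5 (step 1): P = [5];  Q = [1]
  Insert 3 (step 2): P = [3] / [5];  Q = [1] / [2]
  Insert 2 (step 3): P = [2] / [3] / [5];  Q = [1] / [2] / [3]
  Insert 1 (step 4): P = [1] / [2] / [3] / [5];  Q = [1] / [2] / [3] / [4]
  Insert 7 (step 5): P = [1, 7] / [2] / [3] / [5];  Q = [1, 5] / [2] / [3] / [4]
  Insert 8 (step 6): P = [1, 7, 8] / [2] / [3] / [5];  Q = [1, 5, 6] / [2] / [3] / [4]
  Insert 9 (step 7): P = [1, 7, 8, 9] / [2] / [3] / [5];  Q = [1, 5, 6, 7] / [2] / [3] / [4]
  Insert 4 (step 8): P = [1, 4, 8, 9] / [2, 7] / [3] / [5];  Q = [1, 5, 6, 7] / [2, 8] / [3] / [4]
  Insert 6 (step 9): P = [1, 4, 6, 9] / [2, 7, 8] / [3] / [5];  Q = [1, 5, 6, 7] / [2, 8, 9] / [3] / [4]
Final shape: (4, 3, 1, 1).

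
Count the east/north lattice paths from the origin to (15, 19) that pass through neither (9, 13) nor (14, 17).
Number of paths = 788828625

Inclusion–exclusion. Total paths: C(34, 15) = 1855967520. Through P₁: C(22, 9)·C(12, 6) = 459616080. Through P₂: C(31, 14)·C(3, 1) = 795547575. Since P₁ is strictly southwest of P₂, a monotone path through both must visit P₁ then P₂; paths through both = C(22, 9)·C(9, 5)·C(3, 1) = 188024760. Avoid both = 1855967520 − 459616080 − 795547575 + 188024760 = 788828625.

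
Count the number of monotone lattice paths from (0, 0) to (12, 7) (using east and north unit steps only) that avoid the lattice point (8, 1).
Number of paths = 48498

Total paths from (0, 0) to (12, 7): C(19, 12) = 50388. Paths through (8, 1): (paths (0, 0) → (8, 1)) × (paths (8, 1) → (12, 7)) = C(9, 8) · C(10, 4) = 9 · 210 = 1890. Avoidance count = 50388 − 1890 = 48498.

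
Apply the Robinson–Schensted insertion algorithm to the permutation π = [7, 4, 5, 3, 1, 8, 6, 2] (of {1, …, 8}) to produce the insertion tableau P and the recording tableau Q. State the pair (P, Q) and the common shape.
P = [1, 2, 6] / [3, 5] / [4, 8] / [7];  Q = [1, 3, 6] / [2, 7] / [4, 8] / [5];  common shape = (3, 2, 2, 1)

Row-insert the values π_1, π_2, … into P one at a time, bumping the leftmost entry strictly greater than the inserted value down to the next row. The recording tableau Q records, in position (i, j), the step at which that cell was added to P.
  Insert 7 (step 1): P = [7];  Q = [1]
  Insert 4 (step 2): P = [4] / [7];  Q = [1] / [2]
  Insert 5 (step 3): P = [4, 5] / [7];  Q = [1, 3] / [2]
  Insert 3 (step 4): P = [3, 5] / [4] / [7];  Q = [1, 3] / [2] / [4]
  Insert 1 (step 5): P = [1, 5] / [3] / [4] / [7];  Q = [1, 3] / [2] / [4] / [5]
  Insert 8 (step 6): P = [1, 5, 8] / [3] / [4] / [7];  Q = [1, 3, 6] / [2] / [4] / [5]
  Insert 6 (step 7): P = [1, 5, 6] / [3, 8] / [4] / [7];  Q = [1, 3, 6] / [2, 7] / [4] / [5]
  Insert 2 (step 8): P = [1, 2, 6] / [3, 5] / [4, 8] / [7];  Q = [1, 3, 6] / [2, 7] / [4, 8] / [5]
Final shape: (3, 2, 2, 1).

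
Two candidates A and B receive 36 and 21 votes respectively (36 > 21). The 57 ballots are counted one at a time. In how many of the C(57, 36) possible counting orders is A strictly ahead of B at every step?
Strict-lead orderings = 561152544402450

Total orderings of the 57 votes with 36 for A: C(57, 36) = 2132379668729310. By the Bertrand ballot formula (Cycle Lemma / reflection principle), the number of orderings in which A is strictly ahead of B throughout is (p − q)/(p + q) · C(p + q, p) = (36 − 21)/(36 + 21) · 2132379668729310 = 561152544402450.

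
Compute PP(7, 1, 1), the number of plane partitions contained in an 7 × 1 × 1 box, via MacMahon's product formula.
PP(7, 1, 1) = 8

Evaluate the triple product over i = 1..7, j = 1..1, k = 1..1. The factors are (2/1) · (3/2) · (4/3) · (5/4) · (6/5) · (7/6) · (8/7). The numerators and denominators telescope so the product is an integer; carrying out the multiplication exactly gives PP(7, 1, 1) = 8.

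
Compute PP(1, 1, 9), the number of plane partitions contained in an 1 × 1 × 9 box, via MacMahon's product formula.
PP(1, 1, 9) = 10

Evaluate the triple product over i = 1..1, j = 1..1, k = 1..9. The factors are (2/1) · (3/2) · (4/3) · (5/4) · (6/5) · (7/6) · (8/7) · (9/8) · … (9 factors total). The numerators and denominators telescope so the product is an integer; carrying out the multiplication exactly gives PP(1, 1, 9) = 10.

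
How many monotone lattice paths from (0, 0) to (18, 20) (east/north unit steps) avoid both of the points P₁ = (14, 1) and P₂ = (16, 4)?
Number of paths = 33577149450

Inclusion–exclusion. Total paths: C(38, 18) = 33578000610. Through P₁: C(15, 14)·C(23, 4) = 132825. Through P₂: C(20, 16)·C(18, 2) = 741285. Since P₁ is strictly southwest of P₂, a monotone path through both must visit P₁ then P₂; paths through both = C(15, 14)·C(5, 2)·C(18, 2) = 22950. Avoid both = 33578000610 − 132825 − 741285 + 22950 = 33577149450.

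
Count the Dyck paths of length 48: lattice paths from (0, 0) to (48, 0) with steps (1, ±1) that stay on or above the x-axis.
C_24 = 1289904147324

These Dyck paths are counted by the Catalan number C_n = (1/(n + 1)) · C(2n, n). For n = 24: C_24 = (1/25) · C(48, 24) = 32247603683100/25 = 1289904147324.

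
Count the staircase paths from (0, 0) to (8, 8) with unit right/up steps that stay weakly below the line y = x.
C_8 = 1430

These NE paths below the diagonal are counted by the Catalan number C_n = (1/(n + 1)) · C(2n, n). For n = 8: C_8 = (1/9) · C(16, 8) = 12870/9 = 1430.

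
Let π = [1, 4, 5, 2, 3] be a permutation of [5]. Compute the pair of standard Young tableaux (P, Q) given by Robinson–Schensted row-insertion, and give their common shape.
P = [1, 2, 3] / [4, 5];  Q = [1, 2, 3] / [4, 5];  common shape = (3, 2)

Row-insert the values π_1, π_2, … into P one at a time, bumping the leftmost entry strictly greater than the inserted value down to the next row. The recording tableau Q records, in position (i, j), the step at which that cell was added to P.
  Insert 1 (step 1): P = [1];  Q = [1]
  Insert 4 (step 2): P = [1, 4];  Q = [1, 2]
  Insert 5 (step 3): P = [1, 4, 5];  Q = [1, 2, 3]
  Insert 2 (step 4): P = [1, 2, 5] / [4];  Q = [1, 2, 3] / [4]
  Insert 3 (step 5): P = [1, 2, 3] / [4, 5];  Q = [1, 2, 3] / [4, 5]
Final shape: (3, 2).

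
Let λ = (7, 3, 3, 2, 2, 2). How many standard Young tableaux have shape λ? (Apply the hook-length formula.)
# SYT of shape (7, 3, 3, 2, 2, 2) = 15116400

Hook-length formula: f^λ = n! / Π hook(c), product over all cells c of the Young diagram. For λ = (7, 3, 3, 2, 2, 2), n = 19 boxes. Hook lengths by row (left-to-right, top-to-bottom): [12, 11, 7, 4, 3, 2, 1]; [7, 6, 2]; [6, 5, 1]; [4, 3]; [3, 2]; [2, 1]. Product of hooks = 8047226880. So f^λ = 19! / 8047226880 = 121645100408832000 / 8047226880 = 15116400.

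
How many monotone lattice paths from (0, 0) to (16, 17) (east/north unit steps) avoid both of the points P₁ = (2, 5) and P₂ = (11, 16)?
Number of paths = 906927000

Inclusion–exclusion. Total paths: C(33, 16) = 1166803110. Through P₁: C(7, 2)·C(26, 14) = 202811700. Through P₂: C(27, 11)·C(6, 5) = 78227370. Since P₁ is strictly southwest of P₂, a monotone path through both must visit P₁ then P₂; paths through both = C(7, 2)·C(20, 9)·C(6, 5) = 21162960. Avoid both = 1166803110 − 202811700 − 78227370 + 21162960 = 906927000.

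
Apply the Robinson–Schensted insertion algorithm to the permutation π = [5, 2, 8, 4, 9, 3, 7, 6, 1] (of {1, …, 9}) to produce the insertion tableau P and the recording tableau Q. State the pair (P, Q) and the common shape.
P = [1, 3, 6] / [2, 7, 9] / [4, 8] / [5];  Q = [1, 3, 5] / [2, 4, 7] / [6, 8] / [9];  common shape = (3, 3, 2, 1)

Row-insert the values π_1, π_2, … into P one at a time, bumping the leftmost entry strictly greater than the inserted value down to the next row. The recording tableau Q records, in position (i, j), the step at which that cell was added to P.
  Insert 5 (step 1): P = [5];  Q = [1]
  Insert 2 (step 2): P = [2] / [5];  Q = [1] / [2]
  Insert 8 (step 3): P = [2, 8] / [5];  Q = [1, 3] / [2]
  Insert 4 (step 4): P = [2, 4] / [5, 8];  Q = [1, 3] / [2, 4]
  Insert 9 (step 5): P = [2, 4, 9] / [5, 8];  Q = [1, 3, 5] / [2, 4]
  Insert 3 (step 6): P = [2, 3, 9] / [4, 8] / [5];  Q = [1, 3, 5] / [2, 4] / [6]
  Insert 7 (step 7): P = [2, 3, 7] / [4, 8, 9] / [5];  Q = [1, 3, 5] / [2, 4, 7] / [6]
  Insert 6 (step 8): P = [2, 3, 6] / [4, 7, 9] / [5, 8];  Q = [1, 3, 5] / [2, 4, 7] / [6, 8]
  Insert 1 (step 9): P = [1, 3, 6] / [2, 7, 9] / [4, 8] / [5];  Q = [1, 3, 5] / [2, 4, 7] / [6, 8] / [9]
Final shape: (3, 3, 2, 1).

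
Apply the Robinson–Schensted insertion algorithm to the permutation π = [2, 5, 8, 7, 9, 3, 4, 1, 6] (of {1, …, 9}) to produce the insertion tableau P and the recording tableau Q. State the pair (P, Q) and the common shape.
P = [1, 3, 4, 6] / [2, 7, 9] / [5] / [8];  Q = [1, 2, 3, 5] / [4, 7, 9] / [6] / [8];  common shape = (4, 3, 1, 1)

Row-insert the values π_1, π_2, … into P one at a time, bumping the leftmost entry strictly greater than the inserted value down to the next row. The recording tableau Q records, in position (i, j), the step at which that cell was added to P.
  Insert 2 (step 1): P = [2];  Q = [1]
  Insert 5 (step 2): P = [2, 5];  Q = [1, 2]
  Insert 8 (step 3): P = [2, 5, 8];  Q = [1, 2, 3]
  Insert 7 (step 4): P = [2, 5, 7] / [8];  Q = [1, 2, 3] / [4]
  Insert 9 (step 5): P = [2, 5, 7, 9] / [8];  Q = [1, 2, 3, 5] / [4]
  Insert 3 (step 6): P = [2, 3, 7, 9] / [5] / [8];  Q = [1, 2, 3, 5] / [4] / [6]
  Insert 4 (step 7): P = [2, 3, 4, 9] / [5, 7] / [8];  Q = [1, 2, 3, 5] / [4, 7] / [6]
  Insert 1 (step 8): P = [1, 3, 4, 9] / [2, 7] / [5] / [8];  Q = [1, 2, 3, 5] / [4, 7] / [6] / [8]
  Insert 6 (step 9): P = [1, 3, 4, 6] / [2, 7, 9] / [5] / [8];  Q = [1, 2, 3, 5] / [4, 7, 9] / [6] / [8]
Final shape: (4, 3, 1, 1).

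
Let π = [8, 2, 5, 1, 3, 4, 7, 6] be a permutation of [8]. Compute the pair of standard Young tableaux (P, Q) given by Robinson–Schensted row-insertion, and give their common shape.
P = [1, 3, 4, 6] / [2, 5, 7] / [8];  Q = [1, 3, 6, 7] / [2, 5, 8] / [4];  common shape = (4, 3, 1)

Row-insert the values π_1, π_2, … into P one at a time, bumping the leftmost entry strictly greater than the inserted value down to the next row. The recording tableau Q records, in position (i, j), the step at which that cell was added to P.
  Insert 8 (step 1): P = [8];  Q = [1]
  Insert 2 (step 2): P = [2] / [8];  Q = [1] / [2]
  Insert 5 (step 3): P = [2, 5] / [8];  Q = [1, 3] / [2]
  Insert 1 (step 4): P = [1, 5] / [2] / [8];  Q = [1, 3] / [2] / [4]
  Insert 3 (step 5): P = [1, 3] / [2, 5] / [8];  Q = [1, 3] / [2, 5] / [4]
  Insert 4 (step 6): P = [1, 3, 4] / [2, 5] / [8];  Q = [1, 3, 6] / [2, 5] / [4]
  Insert 7 (step 7): P = [1, 3, 4, 7] / [2, 5] / [8];  Q = [1, 3, 6, 7] / [2, 5] / [4]
  Insert 6 (step 8): P = [1, 3, 4, 6] / [2, 5, 7] / [8];  Q = [1, 3, 6, 7] / [2, 5, 8] / [4]
Final shape: (4, 3, 1).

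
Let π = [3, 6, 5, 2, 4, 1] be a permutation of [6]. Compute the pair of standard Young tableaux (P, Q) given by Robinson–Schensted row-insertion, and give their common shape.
P = [1, 4] / [2, 5] / [3] / [6];  Q = [1, 2] / [3, 5] / [4] / [6];  common shape = (2, 2, 1, 1)

Row-insert the values π_1, π_2, … into P one at a time, bumping the leftmost entry strictly greater than the inserted value down to the next row. The recording tableau Q records, in position (i, j), the step at which that cell was added to P.
  Insert 3 (step 1): P = [3];  Q = [1]
  Insert 6 (step 2): P = [3, 6];  Q = [1, 2]
  Insert 5 (step 3): P = [3, 5] / [6];  Q = [1, 2] / [3]
  Insert 2 (step 4): P = [2, 5] / [3] / [6];  Q = [1, 2] / [3] / [4]
  Insert 4 (step 5): P = [2, 4] / [3, 5] / [6];  Q = [1, 2] / [3, 5] / [4]
  Insert 1 (step 6): P = [1, 4] / [2, 5] / [3] / [6];  Q = [1, 2] / [3, 5] / [4] / [6]
Final shape: (2, 2, 1, 1).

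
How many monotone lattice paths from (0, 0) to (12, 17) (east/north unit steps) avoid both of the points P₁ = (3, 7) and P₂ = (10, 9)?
Number of paths = 36847965

Inclusion–exclusion. Total paths: C(29, 12) = 51895935. Through P₁: C(10, 3)·C(19, 9) = 11085360. Through P₂: C(19, 10)·C(10, 2) = 4157010. Since P₁ is strictly southwest of P₂, a monotone path through both must visit P₁ then P₂; paths through both = C(10, 3)·C(9, 7)·C(10, 2) = 194400. Avoid both = 51895935 − 11085360 − 4157010 + 194400 = 36847965.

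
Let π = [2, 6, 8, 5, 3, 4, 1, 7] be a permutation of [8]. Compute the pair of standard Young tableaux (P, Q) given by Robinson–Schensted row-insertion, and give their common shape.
P = [1, 3, 4, 7] / [2, 8] / [5] / [6];  Q = [1, 2, 3, 8] / [4, 6] / [5] / [7];  common shape = (4, 2, 1, 1)

Row-insert the values π_1, π_2, … into P one at a time, bumping the leftmost entry strictly greater than the inserted value down to the next row. The recording tableau Q records, in position (i, j), the step at which that cell was added to P.
  Insert 2 (step 1): P = [2];  Q = [1]
  Insert 6 (step 2): P = [2, 6];  Q = [1, 2]
  Insert 8 (step 3): P = [2, 6, 8];  Q = [1, 2, 3]
  Insert 5 (step 4): P = [2, 5, 8] / [6];  Q = [1, 2, 3] / [4]
  Insert 3 (step 5): P = [2, 3, 8] / [5] / [6];  Q = [1, 2, 3] / [4] / [5]
  Insert 4 (step 6): P = [2, 3, 4] / [5, 8] / [6];  Q = [1, 2, 3] / [4, 6] / [5]
  Insert 1 (step 7): P = [1, 3, 4] / [2, 8] / [5] / [6];  Q = [1, 2, 3] / [4, 6] / [5] / [7]
  Insert 7 (step 8): P = [1, 3, 4, 7] / [2, 8] / [5] / [6];  Q = [1, 2, 3, 8] / [4, 6] / [5] / [7]
Final shape: (4, 2, 1, 1).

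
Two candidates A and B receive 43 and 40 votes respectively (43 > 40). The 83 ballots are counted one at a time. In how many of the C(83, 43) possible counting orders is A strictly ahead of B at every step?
Strict-lead orderings = 28930511320266545825220

Total orderings of the 83 votes with 43 for A: C(83, 43) = 800410813194041101164420. By the Bertrand ballot formula (Cycle Lemma / reflection principle), the number of orderings in which A is strictly ahead of B throughout is (p − q)/(p + q) · C(p + q, p) = (43 − 40)/(43 + 40) · 800410813194041101164420 = 28930511320266545825220.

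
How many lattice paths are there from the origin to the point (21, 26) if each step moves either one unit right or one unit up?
Number of paths = 12551759587422

A monotone lattice path from (0, 0) to (21, 26) consists of 21 east steps and 26 north steps in some order, so it is determined by which 21 of the 47 steps are east. The count is C(47, 21) = 12551759587422.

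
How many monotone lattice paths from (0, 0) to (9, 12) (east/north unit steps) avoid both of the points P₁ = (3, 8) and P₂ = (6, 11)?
Number of paths = 222976

Inclusion–exclusion. Total paths: C(21, 9) = 293930. Through P₁: C(11, 3)·C(10, 6) = 34650. Through P₂: C(17, 6)·C(4, 3) = 49504. Since P₁ is strictly southwest of P₂, a monotone path through both must visit P₁ then P₂; paths through both = C(11, 3)·C(6, 3)·C(4, 3) = 13200. Avoid both = 293930 − 34650 − 49504 + 13200 = 222976.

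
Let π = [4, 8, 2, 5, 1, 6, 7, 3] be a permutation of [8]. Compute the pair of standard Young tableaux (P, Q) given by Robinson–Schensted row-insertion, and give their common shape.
P = [1, 3, 6, 7] / [2, 5] / [4, 8];  Q = [1, 2, 6, 7] / [3, 4] / [5, 8];  common shape = (4, 2, 2)

Row-insert the values π_1, π_2, … into P one at a time, bumping the leftmost entry strictly greater than the inserted value down to the next row. The recording tableau Q records, in position (i, j), the step at which that cell was added to P.
  Insert 4 (step 1): P = [4];  Q = [1]
  Insert 8 (step 2): P = [4, 8];  Q = [1, 2]
  Insert 2 (step 3): P = [2, 8] / [4];  Q = [1, 2] / [3]
  Insert 5 (step 4): P = [2, 5] / [4, 8];  Q = [1, 2] / [3, 4]
  Insert 1 (step 5): P = [1, 5] / [2, 8] / [4];  Q = [1, 2] / [3, 4] / [5]
  Insert 6 (step 6): P = [1, 5, 6] / [2, 8] / [4];  Q = [1, 2, 6] / [3, 4] / [5]
  Insert 7 (step 7): P = [1, 5, 6, 7] / [2, 8] / [4];  Q = [1, 2, 6, 7] / [3, 4] / [5]
  Insert 3 (step 8): P = [1, 3, 6, 7] / [2, 5] / [4, 8];  Q = [1, 2, 6, 7] / [3, 4] / [5, 8]
Final shape: (4, 2, 2).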